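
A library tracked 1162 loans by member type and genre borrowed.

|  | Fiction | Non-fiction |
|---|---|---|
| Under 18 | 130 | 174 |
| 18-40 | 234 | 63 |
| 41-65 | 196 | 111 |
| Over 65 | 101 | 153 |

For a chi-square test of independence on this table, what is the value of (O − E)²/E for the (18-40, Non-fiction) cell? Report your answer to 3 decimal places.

Row total (18-40) = 297; column total (Non-fiction) = 501; N = 1162.
Expected count E = 297 × 501 / 1162 = 128.0525.
Contribution = (O − E)²/E = (63 − 128.0525)² / 128.0525 = 33.048.

33.048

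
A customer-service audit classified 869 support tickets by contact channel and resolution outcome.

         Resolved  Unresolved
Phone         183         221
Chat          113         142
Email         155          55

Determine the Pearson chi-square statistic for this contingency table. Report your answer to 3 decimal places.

Row totals: 404, 255, 210. Column totals: 451, 418. Grand total N = 869.
Expected counts (row total × column total / N):
  Phone, Resolved: 404×451/869 = 209.6709
  Phone, Unresolved: 404×418/869 = 194.3291
  Chat, Resolved: 255×451/869 = 132.3418
  Chat, Unresolved: 255×418/869 = 122.6582
  Email, Resolved: 210×451/869 = 108.9873
  Email, Unresolved: 210×418/869 = 101.0127
Contributions (O − E)²/E:
  (183 − 209.6709)²/209.6709 = 3.3926
  (221 − 194.3291)²/194.3291 = 3.6605
  (113 − 132.3418)²/132.3418 = 2.8268
  (142 − 122.6582)²/122.6582 = 3.0500
  (155 − 108.9873)²/108.9873 = 19.4258
  (55 − 101.0127)²/101.0127 = 20.9594
χ² = 3.3926 + 3.6605 + 2.8268 + 3.0500 + 19.4258 + 20.9594 = 53.315

53.315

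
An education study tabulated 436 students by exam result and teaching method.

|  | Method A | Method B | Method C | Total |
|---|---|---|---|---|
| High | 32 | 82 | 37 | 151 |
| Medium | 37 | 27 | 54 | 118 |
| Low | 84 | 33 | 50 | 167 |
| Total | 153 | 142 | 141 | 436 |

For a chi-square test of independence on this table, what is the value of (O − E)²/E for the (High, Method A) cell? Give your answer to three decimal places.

Row total (High) = 151; column total (Method A) = 153; N = 436.
Expected count E = 151 × 153 / 436 = 52.98853.
Contribution = (O − E)²/E = (32 − 52.98853)² / 52.98853 = 8.313.

8.313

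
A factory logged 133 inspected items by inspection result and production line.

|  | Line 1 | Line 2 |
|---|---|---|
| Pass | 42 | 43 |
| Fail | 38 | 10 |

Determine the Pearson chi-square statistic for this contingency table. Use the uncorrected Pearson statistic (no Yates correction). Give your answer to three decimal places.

Row totals: 85, 48. Column totals: 80, 53. Grand total N = 133.
Expected counts (row total × column total / N):
  Pass, Line 1: 85×80/133 = 51.1278
  Pass, Line 2: 85×53/133 = 33.8722
  Fail, Line 1: 48×80/133 = 28.8722
  Fail, Line 2: 48×53/133 = 19.1278
Contributions (O − E)²/E:
  (42 − 51.1278)²/51.1278 = 1.6296
  (43 − 33.8722)²/33.8722 = 2.4597
  (38 − 28.8722)²/28.8722 = 2.8857
  (10 − 19.1278)²/19.1278 = 4.3558
χ² = 1.6296 + 2.4597 + 2.8857 + 4.3558 = 11.331

11.331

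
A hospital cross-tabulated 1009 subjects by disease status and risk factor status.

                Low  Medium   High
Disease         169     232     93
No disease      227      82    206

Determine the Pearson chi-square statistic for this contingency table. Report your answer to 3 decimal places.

122.473

Row totals: 494, 515. Column totals: 396, 314, 299. Grand total N = 1009.
Expected counts (row total × column total / N):
  Disease, Low: 494×396/1009 = 193.8791
  Disease, Medium: 494×314/1009 = 153.7324
  Disease, High: 494×299/1009 = 146.3885
  No disease, Low: 515×396/1009 = 202.1209
  No disease, Medium: 515×314/1009 = 160.2676
  No disease, High: 515×299/1009 = 152.6115
Contributions (O − E)²/E:
  (169 − 193.8791)²/193.8791 = 3.1926
  (232 − 153.7324)²/153.7324 = 39.8473
  (93 − 146.3885)²/146.3885 = 19.4710
  (227 − 202.1209)²/202.1209 = 3.0624
  (82 − 160.2676)²/160.2676 = 38.2224
  (206 − 152.6115)²/152.6115 = 18.6770
χ² = 3.1926 + 39.8473 + 19.4710 + 3.0624 + 38.2224 + 18.6770 = 122.473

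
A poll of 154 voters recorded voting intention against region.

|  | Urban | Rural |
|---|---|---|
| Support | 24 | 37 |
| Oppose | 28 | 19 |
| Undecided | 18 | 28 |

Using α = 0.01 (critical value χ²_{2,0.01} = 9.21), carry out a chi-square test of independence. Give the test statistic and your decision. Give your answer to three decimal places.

Row totals: 61, 47, 46. Column totals: 70, 84. Grand total N = 154.
Expected counts (row total × column total / N):
  Support, Urban: 61×70/154 = 27.7273
  Support, Rural: 61×84/154 = 33.2727
  Oppose, Urban: 47×70/154 = 21.3636
  Oppose, Rural: 47×84/154 = 25.6364
  Undecided, Urban: 46×70/154 = 20.9091
  Undecided, Rural: 46×84/154 = 25.0909
Contributions (O − E)²/E:
  (24 − 27.7273)²/27.7273 = 0.5011
  (37 − 33.2727)²/33.2727 = 0.4175
  (28 − 21.3636)²/21.3636 = 2.0615
  (19 − 25.6364)²/25.6364 = 1.7179
  (18 − 20.9091)²/20.9091 = 0.4047
  (28 − 25.0909)²/25.0909 = 0.3373
χ² = 0.5011 + 0.4175 + 2.0615 + 1.7179 + 0.4047 + 0.3373 = 5.440
df = (3−1)(2−1) = 2. Since 5.440 < 9.21, fail to reject the null hypothesis of independence at α = 0.01.

5.440; fail to reject H₀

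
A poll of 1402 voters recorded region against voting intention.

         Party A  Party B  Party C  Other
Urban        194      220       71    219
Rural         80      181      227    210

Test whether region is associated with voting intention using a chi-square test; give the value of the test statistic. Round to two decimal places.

Row totals: 704, 698. Column totals: 274, 401, 298, 429. Grand total N = 1402.
Expected counts (row total × column total / N):
  Urban, Party A: 704×274/1402 = 137.5863
  Urban, Party B: 704×401/1402 = 201.3581
  Urban, Party C: 704×298/1402 = 149.6377
  Urban, Other: 704×429/1402 = 215.4180
  Rural, Party A: 698×274/1402 = 136.4137
  Rural, Party B: 698×401/1402 = 199.6419
  Rural, Party C: 698×298/1402 = 148.3623
  Rural, Other: 698×429/1402 = 213.5820
Contributions (O − E)²/E:
  (194 − 137.5863)²/137.5863 = 23.1310
  (220 − 201.3581)²/201.3581 = 1.7259
  (71 − 149.6377)²/149.6377 = 41.3257
  (219 − 215.4180)²/215.4180 = 0.0596
  (80 − 136.4137)²/136.4137 = 23.3298
  (181 − 199.6419)²/199.6419 = 1.7407
  (227 − 148.3623)²/148.3623 = 41.6810
  (210 − 213.5820)²/213.5820 = 0.0601
χ² = 23.1310 + 1.7259 + 41.3257 + 0.0596 + 23.3298 + 1.7407 + 41.6810 + 0.0601 = 133.05

133.05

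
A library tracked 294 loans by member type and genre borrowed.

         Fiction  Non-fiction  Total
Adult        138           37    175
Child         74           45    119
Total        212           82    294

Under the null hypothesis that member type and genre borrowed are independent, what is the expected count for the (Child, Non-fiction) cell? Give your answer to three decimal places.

33.190

Row total (Child) = 119; column total (Non-fiction) = 82; grand total N = 294.
Expected count = (row total × column total) / N = 119 × 82 / 294 = 33.190.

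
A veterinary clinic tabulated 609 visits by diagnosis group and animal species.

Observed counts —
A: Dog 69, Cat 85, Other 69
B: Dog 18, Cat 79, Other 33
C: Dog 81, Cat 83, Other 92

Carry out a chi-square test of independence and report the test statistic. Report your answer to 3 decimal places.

32.038

Row totals: 223, 130, 256. Column totals: 168, 247, 194. Grand total N = 609.
Expected counts (row total × column total / N):
  A, Dog: 223×168/609 = 61.5172
  A, Cat: 223×247/609 = 90.4450
  A, Other: 223×194/609 = 71.0378
  B, Dog: 130×168/609 = 35.8621
  B, Cat: 130×247/609 = 52.7258
  B, Other: 130×194/609 = 41.4122
  C, Dog: 256×168/609 = 70.6207
  C, Cat: 256×247/609 = 103.8292
  C, Other: 256×194/609 = 81.5501
Contributions (O − E)²/E:
  (69 − 61.5172)²/61.5172 = 0.9102
  (85 − 90.4450)²/90.4450 = 0.3278
  (69 − 71.0378)²/71.0378 = 0.0585
  (18 − 35.8621)²/35.8621 = 8.8967
  (79 − 52.7258)²/52.7258 = 13.0929
  (33 − 41.4122)²/41.4122 = 1.7088
  (81 − 70.6207)²/70.6207 = 1.5255
  (83 − 103.8292)²/103.8292 = 4.1786
  (92 − 81.5501)²/81.5501 = 1.3391
χ² = 0.9102 + 0.3278 + 0.0585 + 8.8967 + 13.0929 + 1.7088 + 1.5255 + 4.1786 + 1.3391 = 32.038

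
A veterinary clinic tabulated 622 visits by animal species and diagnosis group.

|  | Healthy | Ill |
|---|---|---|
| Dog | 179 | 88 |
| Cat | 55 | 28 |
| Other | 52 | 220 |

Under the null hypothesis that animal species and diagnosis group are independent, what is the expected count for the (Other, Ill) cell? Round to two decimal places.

Row total (Other) = 272; column total (Ill) = 336; grand total N = 622.
Expected count = (row total × column total) / N = 272 × 336 / 622 = 146.93.

146.93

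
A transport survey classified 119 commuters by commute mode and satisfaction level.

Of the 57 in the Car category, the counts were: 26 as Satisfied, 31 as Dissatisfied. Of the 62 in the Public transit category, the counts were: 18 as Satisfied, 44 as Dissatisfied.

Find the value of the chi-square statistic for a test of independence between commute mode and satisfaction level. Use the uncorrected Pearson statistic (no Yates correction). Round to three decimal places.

3.504

Row totals: 57, 62. Column totals: 44, 75. Grand total N = 119.
Expected counts (row total × column total / N):
  Car, Satisfied: 57×44/119 = 21.0756
  Car, Dissatisfied: 57×75/119 = 35.9244
  Public transit, Satisfied: 62×44/119 = 22.9244
  Public transit, Dissatisfied: 62×75/119 = 39.0756
Contributions (O − E)²/E:
  (26 − 21.0756)²/21.0756 = 1.1506
  (31 − 35.9244)²/35.9244 = 0.6750
  (18 − 22.9244)²/22.9244 = 1.0578
  (44 − 39.0756)²/39.0756 = 0.6206
χ² = 1.1506 + 0.6750 + 1.0578 + 0.6206 = 3.504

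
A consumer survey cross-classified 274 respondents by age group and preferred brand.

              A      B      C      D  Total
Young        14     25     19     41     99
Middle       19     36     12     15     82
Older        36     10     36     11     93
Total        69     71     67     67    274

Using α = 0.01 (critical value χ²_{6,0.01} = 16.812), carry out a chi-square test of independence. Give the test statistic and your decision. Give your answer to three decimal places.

Grand total N = 274.
Expected counts (row total × column total / N):
  Young, A: 99×69/274 = 24.9307
  Young, B: 99×71/274 = 25.6533
  Young, C: 99×67/274 = 24.2080
  Young, D: 99×67/274 = 24.2080
  Middle, A: 82×69/274 = 20.6496
  Middle, B: 82×71/274 = 21.2482
  Middle, C: 82×67/274 = 20.0511
  Middle, D: 82×67/274 = 20.0511
  Older, A: 93×69/274 = 23.4197
  Older, B: 93×71/274 = 24.0985
  Older, C: 93×67/274 = 22.7409
  Older, D: 93×67/274 = 22.7409
Contributions (O − E)²/E:
  (14 − 24.9307)²/24.9307 = 4.7925
  (25 − 25.6533)²/25.6533 = 0.0166
  (19 − 24.2080)²/24.2080 = 1.1204
  (41 − 24.2080)²/24.2080 = 11.6479
  (19 − 20.6496)²/20.6496 = 0.1318
  (36 − 21.2482)²/21.2482 = 10.2416
  (12 − 20.0511)²/20.0511 = 3.2328
  (15 − 20.0511)²/20.0511 = 1.2724
  (36 − 23.4197)²/23.4197 = 6.7577
  (10 − 24.0985)²/24.0985 = 8.2481
  (36 − 22.7409)²/22.7409 = 7.7307
  (11 − 22.7409)²/22.7409 = 6.0617
χ² = 4.7925 + 0.0166 + 1.1204 + 11.6479 + 0.1318 + 10.2416 + 3.2328 + 1.2724 + 6.7577 + 8.2481 + 7.7307 + 6.0617 = 61.254
df = (3−1)(4−1) = 6. Since 61.254 > 16.812, reject the null hypothesis of independence at α = 0.01.

61.254; reject H₀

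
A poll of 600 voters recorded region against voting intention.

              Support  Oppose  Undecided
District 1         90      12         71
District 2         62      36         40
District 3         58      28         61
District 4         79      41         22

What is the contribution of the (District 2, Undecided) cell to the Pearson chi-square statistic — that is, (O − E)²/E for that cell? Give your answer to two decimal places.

0.48

Row total (District 2) = 138; column total (Undecided) = 194; N = 600.
Expected count E = 138 × 194 / 600 = 44.620.
Contribution = (O − E)²/E = (40 − 44.620)² / 44.620 = 0.48.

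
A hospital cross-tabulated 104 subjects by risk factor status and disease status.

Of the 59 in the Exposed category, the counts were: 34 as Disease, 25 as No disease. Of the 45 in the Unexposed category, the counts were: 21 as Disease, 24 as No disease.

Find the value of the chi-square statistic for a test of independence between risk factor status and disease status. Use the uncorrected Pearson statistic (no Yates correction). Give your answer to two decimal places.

1.23

Row totals: 59, 45. Column totals: 55, 49. Grand total N = 104.
Expected counts (row total × column total / N):
  Exposed, Disease: 59×55/104 = 31.202
  Exposed, No disease: 59×49/104 = 27.798
  Unexposed, Disease: 45×55/104 = 23.798
  Unexposed, No disease: 45×49/104 = 21.202
Contributions (O − E)²/E:
  (34 − 31.202)²/31.202 = 0.2509
  (25 − 27.798)²/27.798 = 0.2816
  (21 − 23.798)²/23.798 = 0.3290
  (24 − 21.202)²/21.202 = 0.3692
χ² = 0.2509 + 0.2816 + 0.3290 + 0.3692 = 1.23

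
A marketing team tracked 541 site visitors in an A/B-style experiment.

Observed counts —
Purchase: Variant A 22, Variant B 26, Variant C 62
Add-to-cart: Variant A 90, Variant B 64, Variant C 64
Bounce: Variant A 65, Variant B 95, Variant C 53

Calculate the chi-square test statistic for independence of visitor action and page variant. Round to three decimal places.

45.728

Row totals: 110, 218, 213. Column totals: 177, 185, 179. Grand total N = 541.
Expected counts (row total × column total / N):
  Purchase, Variant A: 110×177/541 = 35.9889
  Purchase, Variant B: 110×185/541 = 37.6155
  Purchase, Variant C: 110×179/541 = 36.3956
  Add-to-cart, Variant A: 218×177/541 = 71.3235
  Add-to-cart, Variant B: 218×185/541 = 74.5471
  Add-to-cart, Variant C: 218×179/541 = 72.1294
  Bounce, Variant A: 213×177/541 = 69.6876
  Bounce, Variant B: 213×185/541 = 72.8373
  Bounce, Variant C: 213×179/541 = 70.4750
Contributions (O − E)²/E:
  (22 − 35.9889)²/35.9889 = 5.4375
  (26 − 37.6155)²/37.6155 = 3.5868
  (62 − 36.3956)²/36.3956 = 18.0128
  (90 − 71.3235)²/71.3235 = 4.8906
  (64 − 74.5471)²/74.5471 = 1.4922
  (64 − 72.1294)²/72.1294 = 0.9162
  (65 − 69.6876)²/69.6876 = 0.3153
  (95 − 72.8373)²/72.8373 = 6.7436
  (53 − 70.4750)²/70.4750 = 4.3331
χ² = 5.4375 + 3.5868 + 18.0128 + 4.8906 + 1.4922 + 0.9162 + 0.3153 + 6.7436 + 4.3331 = 45.728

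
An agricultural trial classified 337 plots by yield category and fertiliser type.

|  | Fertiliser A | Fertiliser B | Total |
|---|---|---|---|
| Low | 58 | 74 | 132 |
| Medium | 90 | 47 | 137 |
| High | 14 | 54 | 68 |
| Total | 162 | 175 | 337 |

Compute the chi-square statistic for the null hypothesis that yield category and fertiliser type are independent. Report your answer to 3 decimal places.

Grand total N = 337.
Expected counts (row total × column total / N):
  Low, Fertiliser A: 132×162/337 = 63.4540
  Low, Fertiliser B: 132×175/337 = 68.5460
  Medium, Fertiliser A: 137×162/337 = 65.8576
  Medium, Fertiliser B: 137×175/337 = 71.1424
  High, Fertiliser A: 68×162/337 = 32.6884
  High, Fertiliser B: 68×175/337 = 35.3116
Contributions (O − E)²/E:
  (58 − 63.4540)²/63.4540 = 0.4688
  (74 − 68.5460)²/68.5460 = 0.4340
  (90 − 65.8576)²/65.8576 = 8.8502
  (47 − 71.1424)²/71.1424 = 8.1928
  (14 − 32.6884)²/32.6884 = 10.6844
  (54 − 35.3116)²/35.3116 = 9.8907
χ² = 0.4688 + 0.4340 + 8.8502 + 8.1928 + 10.6844 + 9.8907 = 38.521

38.521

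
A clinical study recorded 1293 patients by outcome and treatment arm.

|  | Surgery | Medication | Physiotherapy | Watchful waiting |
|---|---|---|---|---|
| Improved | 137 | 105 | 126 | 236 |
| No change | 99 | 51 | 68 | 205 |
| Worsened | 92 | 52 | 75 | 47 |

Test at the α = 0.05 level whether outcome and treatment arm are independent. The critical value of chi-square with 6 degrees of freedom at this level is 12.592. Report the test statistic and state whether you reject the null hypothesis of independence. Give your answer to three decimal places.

Row totals: 604, 423, 266. Column totals: 328, 208, 269, 488. Grand total N = 1293.
Expected counts (row total × column total / N):
  Improved, Surgery: 604×328/1293 = 153.2189
  Improved, Medication: 604×208/1293 = 97.1632
  Improved, Physiotherapy: 604×269/1293 = 125.6582
  Improved, Watchful waiting: 604×488/1293 = 227.9598
  No change, Surgery: 423×328/1293 = 107.3039
  No change, Medication: 423×208/1293 = 68.0464
  No change, Physiotherapy: 423×269/1293 = 88.0023
  No change, Watchful waiting: 423×488/1293 = 159.6473
  Worsened, Surgery: 266×328/1293 = 67.4772
  Worsened, Medication: 266×208/1293 = 42.7904
  Worsened, Physiotherapy: 266×269/1293 = 55.3395
  Worsened, Watchful waiting: 266×488/1293 = 100.3929
Contributions (O − E)²/E:
  (137 − 153.2189)²/153.2189 = 1.7168
  (105 − 97.1632)²/97.1632 = 0.6321
  (126 − 125.6582)²/125.6582 = 0.0009
  (236 − 227.9598)²/227.9598 = 0.2836
  (99 − 107.3039)²/107.3039 = 0.6426
  (51 − 68.0464)²/68.0464 = 4.2703
  (68 − 88.0023)²/88.0023 = 4.5464
  (205 − 159.6473)²/159.6473 = 12.8838
  (92 − 67.4772)²/67.4772 = 8.9122
  (52 − 42.7904)²/42.7904 = 1.9821
  (75 − 55.3395)²/55.3395 = 6.9848
  (47 − 100.3929)²/100.3929 = 28.3964
χ² = 1.7168 + 0.6321 + 0.0009 + 0.2836 + 0.6426 + 4.2703 + 4.5464 + 12.8838 + 8.9122 + 1.9821 + 6.9848 + 28.3964 = 71.252
df = (3−1)(4−1) = 6. Since 71.252 > 12.592, reject the null hypothesis of independence at α = 0.05.

71.252; reject H₀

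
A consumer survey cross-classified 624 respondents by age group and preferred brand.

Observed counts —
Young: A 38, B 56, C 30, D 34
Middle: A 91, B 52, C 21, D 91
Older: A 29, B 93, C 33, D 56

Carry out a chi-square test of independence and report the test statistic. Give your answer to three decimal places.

Row totals: 158, 255, 211. Column totals: 158, 201, 84, 181. Grand total N = 624.
Expected counts (row total × column total / N):
  Young, A: 158×158/624 = 40.0064
  Young, B: 158×201/624 = 50.8942
  Young, C: 158×84/624 = 21.2692
  Young, D: 158×181/624 = 45.8301
  Middle, A: 255×158/624 = 64.5673
  Middle, B: 255×201/624 = 82.1394
  Middle, C: 255×84/624 = 34.3269
  Middle, D: 255×181/624 = 73.9663
  Older, A: 211×158/624 = 53.4263
  Older, B: 211×201/624 = 67.9663
  Older, C: 211×84/624 = 28.4038
  Older, D: 211×181/624 = 61.2035
Contributions (O − E)²/E:
  (38 − 40.0064)²/40.0064 = 0.1006
  (56 − 50.8942)²/50.8942 = 0.5122
  (30 − 21.2692)²/21.2692 = 3.5839
  (34 − 45.8301)²/45.8301 = 3.0537
  (91 − 64.5673)²/64.5673 = 10.8211
  (52 − 82.1394)²/82.1394 = 11.0590
  (21 − 34.3269)²/34.3269 = 5.1740
  (91 − 73.9663)²/73.9663 = 3.9227
  (29 − 53.4263)²/53.4263 = 11.1676
  (93 − 67.9663)²/67.9663 = 9.2205
  (33 − 28.4038)²/28.4038 = 0.7437
  (56 − 61.2035)²/61.2035 = 0.4424
χ² = 0.1006 + 0.5122 + 3.5839 + 3.0537 + 10.8211 + 11.0590 + 5.1740 + 3.9227 + 11.1676 + 9.2205 + 0.7437 + 0.4424 = 59.801

59.801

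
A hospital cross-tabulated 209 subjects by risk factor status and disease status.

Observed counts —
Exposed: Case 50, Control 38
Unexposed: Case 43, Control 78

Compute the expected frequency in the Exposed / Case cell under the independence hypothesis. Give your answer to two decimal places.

Row total (Exposed) = 88; column total (Case) = 93; grand total N = 209.
Expected count = (row total × column total) / N = 88 × 93 / 209 = 39.16.

39.16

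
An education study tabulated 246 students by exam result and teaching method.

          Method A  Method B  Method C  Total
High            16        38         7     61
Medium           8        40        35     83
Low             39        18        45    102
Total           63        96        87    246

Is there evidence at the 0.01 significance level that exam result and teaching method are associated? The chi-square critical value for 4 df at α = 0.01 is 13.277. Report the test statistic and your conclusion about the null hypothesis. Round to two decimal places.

Grand total N = 246.
Expected counts (row total × column total / N):
  High, Method A: 61×63/246 = 15.622
  High, Method B: 61×96/246 = 23.805
  High, Method C: 61×87/246 = 21.573
  Medium, Method A: 83×63/246 = 21.256
  Medium, Method B: 83×96/246 = 32.390
  Medium, Method C: 83×87/246 = 29.354
  Low, Method A: 102×63/246 = 26.122
  Low, Method B: 102×96/246 = 39.805
  Low, Method C: 102×87/246 = 36.073
Contributions (O − E)²/E:
  (16 − 15.622)²/15.622 = 0.0091
  (38 − 23.805)²/23.805 = 8.4645
  (7 − 21.573)²/21.573 = 9.8444
  (8 − 21.256)²/21.256 = 8.2669
  (40 − 32.390)²/32.390 = 1.7880
  (35 − 29.354)²/29.354 = 1.0860
  (39 − 26.122)²/26.122 = 6.3488
  (18 − 39.805)²/39.805 = 11.9447
  (45 − 36.073)²/36.073 = 2.2092
χ² = 0.0091 + 8.4645 + 9.8444 + 8.2669 + 1.7880 + 1.0860 + 6.3488 + 11.9447 + 2.2092 = 49.96
df = (3−1)(3−1) = 4. Since 49.96 > 13.277, reject the null hypothesis of independence at α = 0.01.

49.96; reject H₀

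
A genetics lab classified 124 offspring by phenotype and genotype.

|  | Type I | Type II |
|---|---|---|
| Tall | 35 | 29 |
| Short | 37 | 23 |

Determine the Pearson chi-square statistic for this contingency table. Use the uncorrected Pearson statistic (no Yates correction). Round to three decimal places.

Row totals: 64, 60. Column totals: 72, 52. Grand total N = 124.
Expected counts (row total × column total / N):
  Tall, Type I: 64×72/124 = 37.1613
  Tall, Type II: 64×52/124 = 26.8387
  Short, Type I: 60×72/124 = 34.8387
  Short, Type II: 60×52/124 = 25.1613
Contributions (O − E)²/E:
  (35 − 37.1613)²/37.1613 = 0.1257
  (29 − 26.8387)²/26.8387 = 0.1740
  (37 − 34.8387)²/34.8387 = 0.1341
  (23 − 25.1613)²/25.1613 = 0.1857
χ² = 0.1257 + 0.1740 + 0.1341 + 0.1857 = 0.619

0.619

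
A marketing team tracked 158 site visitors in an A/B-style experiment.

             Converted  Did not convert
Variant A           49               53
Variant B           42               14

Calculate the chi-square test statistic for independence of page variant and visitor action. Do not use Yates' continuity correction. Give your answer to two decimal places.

Row totals: 102, 56. Column totals: 91, 67. Grand total N = 158.
Expected counts (row total × column total / N):
  Variant A, Converted: 102×91/158 = 58.747
  Variant A, Did not convert: 102×67/158 = 43.253
  Variant B, Converted: 56×91/158 = 32.253
  Variant B, Did not convert: 56×67/158 = 23.747
Contributions (O − E)²/E:
  (49 − 58.747)²/58.747 = 1.6172
  (53 − 43.253)²/43.253 = 2.1965
  (42 − 32.253)²/32.253 = 2.9456
  (14 − 23.747)²/23.747 = 4.0007
χ² = 1.6172 + 2.1965 + 2.9456 + 4.0007 = 10.76

10.76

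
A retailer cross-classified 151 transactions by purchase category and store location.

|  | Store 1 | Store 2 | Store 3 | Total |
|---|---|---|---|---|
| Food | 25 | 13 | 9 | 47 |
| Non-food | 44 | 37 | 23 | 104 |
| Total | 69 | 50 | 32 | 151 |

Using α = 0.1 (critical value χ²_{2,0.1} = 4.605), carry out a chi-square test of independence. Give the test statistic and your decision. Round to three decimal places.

Grand total N = 151.
Expected counts (row total × column total / N):
  Food, Store 1: 47×69/151 = 21.4768
  Food, Store 2: 47×50/151 = 15.5629
  Food, Store 3: 47×32/151 = 9.9603
  Non-food, Store 1: 104×69/151 = 47.5232
  Non-food, Store 2: 104×50/151 = 34.4371
  Non-food, Store 3: 104×32/151 = 22.0397
Contributions (O − E)²/E:
  (25 − 21.4768)²/21.4768 = 0.5780
  (13 − 15.5629)²/15.5629 = 0.4221
  (9 − 9.9603)²/9.9603 = 0.0926
  (44 − 47.5232)²/47.5232 = 0.2612
  (37 − 34.4371)²/34.4371 = 0.1907
  (23 − 22.0397)²/22.0397 = 0.0418
χ² = 0.5780 + 0.4221 + 0.0926 + 0.2612 + 0.1907 + 0.0418 = 1.586
df = (2−1)(3−1) = 2. Since 1.586 < 4.605, fail to reject the null hypothesis of independence at α = 0.1.

1.586; fail to reject H₀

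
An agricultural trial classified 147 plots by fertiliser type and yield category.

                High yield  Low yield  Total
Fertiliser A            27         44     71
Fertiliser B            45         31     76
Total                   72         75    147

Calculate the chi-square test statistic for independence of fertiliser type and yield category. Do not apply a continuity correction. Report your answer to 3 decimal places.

6.591

Grand total N = 147.
Expected counts (row total × column total / N):
  Fertiliser A, High yield: 71×72/147 = 34.7755
  Fertiliser A, Low yield: 71×75/147 = 36.2245
  Fertiliser B, High yield: 76×72/147 = 37.2245
  Fertiliser B, Low yield: 76×75/147 = 38.7755
Contributions (O − E)²/E:
  (27 − 34.7755)²/34.7755 = 1.7385
  (44 − 36.2245)²/36.2245 = 1.6690
  (45 − 37.2245)²/37.2245 = 1.6242
  (31 − 38.7755)²/38.7755 = 1.5592
χ² = 1.7385 + 1.6690 + 1.6242 + 1.5592 = 6.591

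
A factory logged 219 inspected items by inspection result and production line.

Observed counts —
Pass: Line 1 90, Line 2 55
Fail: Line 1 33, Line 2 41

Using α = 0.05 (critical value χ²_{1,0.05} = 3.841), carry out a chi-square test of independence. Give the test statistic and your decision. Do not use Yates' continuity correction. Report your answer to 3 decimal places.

Row totals: 145, 74. Column totals: 123, 96. Grand total N = 219.
Expected counts (row total × column total / N):
  Pass, Line 1: 145×123/219 = 81.4384
  Pass, Line 2: 145×96/219 = 63.5616
  Fail, Line 1: 74×123/219 = 41.5616
  Fail, Line 2: 74×96/219 = 32.4384
Contributions (O − E)²/E:
  (90 − 81.4384)²/81.4384 = 0.9001
  (55 − 63.5616)²/63.5616 = 1.1532
  (33 − 41.5616)²/41.5616 = 1.7637
  (41 − 32.4384)²/32.4384 = 2.2597
χ² = 0.9001 + 1.1532 + 1.7637 + 2.2597 = 6.077
df = (2−1)(2−1) = 1. Since 6.077 > 3.841, reject the null hypothesis of independence at α = 0.05.

6.077; reject H₀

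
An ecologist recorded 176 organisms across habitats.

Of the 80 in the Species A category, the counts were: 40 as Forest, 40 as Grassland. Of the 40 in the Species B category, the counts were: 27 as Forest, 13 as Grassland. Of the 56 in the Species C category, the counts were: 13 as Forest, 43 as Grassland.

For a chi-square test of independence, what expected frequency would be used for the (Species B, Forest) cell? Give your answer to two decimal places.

Row total (Species B) = 40; column total (Forest) = 80; grand total N = 176.
Expected count = (row total × column total) / N = 40 × 80 / 176 = 18.18.

18.18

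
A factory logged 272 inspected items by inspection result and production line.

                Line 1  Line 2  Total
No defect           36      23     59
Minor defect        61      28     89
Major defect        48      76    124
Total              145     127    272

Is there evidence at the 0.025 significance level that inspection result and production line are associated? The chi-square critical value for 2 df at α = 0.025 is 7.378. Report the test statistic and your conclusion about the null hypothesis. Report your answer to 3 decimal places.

20.321; reject H₀

Grand total N = 272.
Expected counts (row total × column total / N):
  No defect, Line 1: 59×145/272 = 31.4522
  No defect, Line 2: 59×127/272 = 27.5478
  Minor defect, Line 1: 89×145/272 = 47.4449
  Minor defect, Line 2: 89×127/272 = 41.5551
  Major defect, Line 1: 124×145/272 = 66.1029
  Major defect, Line 2: 124×127/272 = 57.8971
Contributions (O − E)²/E:
  (36 − 31.4522)²/31.4522 = 0.6576
  (23 − 27.5478)²/27.5478 = 0.7508
  (61 − 47.4449)²/47.4449 = 3.8727
  (28 − 41.5551)²/41.5551 = 4.4216
  (48 − 66.1029)²/66.1029 = 4.9576
  (76 − 57.8971)²/57.8971 = 5.6603
χ² = 0.6576 + 0.7508 + 3.8727 + 4.4216 + 4.9576 + 5.6603 = 20.321
df = (3−1)(2−1) = 2. Since 20.321 > 7.378, reject the null hypothesis of independence at α = 0.025.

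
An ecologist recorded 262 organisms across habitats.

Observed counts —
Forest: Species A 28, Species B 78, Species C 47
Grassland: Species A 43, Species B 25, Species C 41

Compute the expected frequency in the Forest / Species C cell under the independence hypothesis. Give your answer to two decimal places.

Row total (Forest) = 153; column total (Species C) = 88; grand total N = 262.
Expected count = (row total × column total) / N = 153 × 88 / 262 = 51.39.

51.39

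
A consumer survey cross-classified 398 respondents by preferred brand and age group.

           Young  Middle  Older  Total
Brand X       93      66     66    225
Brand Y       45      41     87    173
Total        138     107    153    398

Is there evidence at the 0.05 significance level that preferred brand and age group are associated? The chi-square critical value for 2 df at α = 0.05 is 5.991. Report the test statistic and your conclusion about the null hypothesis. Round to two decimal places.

Grand total N = 398.
Expected counts (row total × column total / N):
  Brand X, Young: 225×138/398 = 78.015
  Brand X, Middle: 225×107/398 = 60.490
  Brand X, Older: 225×153/398 = 86.495
  Brand Y, Young: 173×138/398 = 59.985
  Brand Y, Middle: 173×107/398 = 46.510
  Brand Y, Older: 173×153/398 = 66.505
Contributions (O − E)²/E:
  (93 − 78.015)²/78.015 = 2.8783
  (66 − 60.490)²/60.490 = 0.5019
  (66 − 86.495)²/86.495 = 4.8563
  (45 − 59.985)²/59.985 = 3.7434
  (41 − 46.510)²/46.510 = 0.6528
  (87 − 66.505)²/66.505 = 6.3160
χ² = 2.8783 + 0.5019 + 4.8563 + 3.7434 + 0.6528 + 6.3160 = 18.95
df = (2−1)(3−1) = 2. Since 18.95 > 5.991, reject the null hypothesis of independence at α = 0.05.

18.95; reject H₀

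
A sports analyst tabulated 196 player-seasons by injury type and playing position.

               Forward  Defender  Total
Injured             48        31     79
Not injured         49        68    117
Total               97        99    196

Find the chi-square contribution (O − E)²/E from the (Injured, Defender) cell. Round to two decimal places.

Row total (Injured) = 79; column total (Defender) = 99; N = 196.
Expected count E = 79 × 99 / 196 = 39.903.
Contribution = (O − E)²/E = (31 − 39.903)² / 39.903 = 1.99.

1.99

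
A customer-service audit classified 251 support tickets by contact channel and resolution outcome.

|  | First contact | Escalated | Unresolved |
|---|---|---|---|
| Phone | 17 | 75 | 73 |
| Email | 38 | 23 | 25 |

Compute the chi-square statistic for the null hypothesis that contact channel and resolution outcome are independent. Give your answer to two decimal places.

38.02

Row totals: 165, 86. Column totals: 55, 98, 98. Grand total N = 251.
Expected counts (row total × column total / N):
  Phone, First contact: 165×55/251 = 36.155
  Phone, Escalated: 165×98/251 = 64.422
  Phone, Unresolved: 165×98/251 = 64.422
  Email, First contact: 86×55/251 = 18.845
  Email, Escalated: 86×98/251 = 33.578
  Email, Unresolved: 86×98/251 = 33.578
Contributions (O − E)²/E:
  (17 − 36.155)²/36.155 = 10.1484
  (75 − 64.422)²/64.422 = 1.7369
  (73 − 64.422)²/64.422 = 1.1422
  (38 − 18.845)²/18.845 = 19.4701
  (23 − 33.578)²/33.578 = 3.3324
  (25 − 33.578)²/33.578 = 2.1914
χ² = 10.1484 + 1.7369 + 1.1422 + 19.4701 + 3.3324 + 2.1914 = 38.02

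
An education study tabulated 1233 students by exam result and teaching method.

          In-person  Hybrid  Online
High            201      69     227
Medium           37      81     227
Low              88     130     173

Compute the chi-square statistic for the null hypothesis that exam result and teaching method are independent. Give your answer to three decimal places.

128.764

Row totals: 497, 345, 391. Column totals: 326, 280, 627. Grand total N = 1233.
Expected counts (row total × column total / N):
  High, In-person: 497×326/1233 = 131.40470
  High, Hybrid: 497×280/1233 = 112.86294
  High, Online: 497×627/1233 = 252.73236
  Medium, In-person: 345×326/1233 = 91.21655
  Medium, Hybrid: 345×280/1233 = 78.34550
  Medium, Online: 345×627/1233 = 175.43796
  Low, In-person: 391×326/1233 = 103.37875
  Low, Hybrid: 391×280/1233 = 88.79157
  Low, Online: 391×627/1233 = 198.82968
Contributions (O − E)²/E:
  (201 − 131.40470)²/131.40470 = 36.8595
  (69 − 112.86294)²/112.86294 = 17.0468
  (227 − 252.73236)²/252.73236 = 2.6200
  (37 − 91.21655)²/91.21655 = 32.2248
  (81 − 78.34550)²/78.34550 = 0.0899
  (227 − 175.43796)²/175.43796 = 15.1543
  (88 − 103.37875)²/103.37875 = 2.2878
  (130 − 88.79157)²/88.79157 = 19.1250
  (173 − 198.82968)²/198.82968 = 3.3555
χ² = 36.8595 + 17.0468 + 2.6200 + 32.2248 + 0.0899 + 15.1543 + 2.2878 + 19.1250 + 3.3555 = 128.764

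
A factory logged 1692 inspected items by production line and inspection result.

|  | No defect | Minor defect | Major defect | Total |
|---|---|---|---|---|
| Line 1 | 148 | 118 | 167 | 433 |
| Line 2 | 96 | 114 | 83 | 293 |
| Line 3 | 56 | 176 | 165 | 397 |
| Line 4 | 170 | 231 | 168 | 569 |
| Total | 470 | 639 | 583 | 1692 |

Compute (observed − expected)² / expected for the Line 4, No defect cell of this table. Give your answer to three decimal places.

0.903

Row total (Line 4) = 569; column total (No defect) = 470; N = 1692.
Expected count E = 569 × 470 / 1692 = 158.0556.
Contribution = (O − E)²/E = (170 − 158.0556)² / 158.0556 = 0.903.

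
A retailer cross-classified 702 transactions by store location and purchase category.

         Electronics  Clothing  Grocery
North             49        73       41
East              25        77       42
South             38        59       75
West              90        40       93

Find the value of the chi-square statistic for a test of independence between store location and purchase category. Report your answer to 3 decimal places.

68.261

Row totals: 163, 144, 172, 223. Column totals: 202, 249, 251. Grand total N = 702.
Expected counts (row total × column total / N):
  North, Electronics: 163×202/702 = 46.9031
  North, Clothing: 163×249/702 = 57.8162
  North, Grocery: 163×251/702 = 58.2806
  East, Electronics: 144×202/702 = 41.4359
  East, Clothing: 144×249/702 = 51.0769
  East, Grocery: 144×251/702 = 51.4872
  South, Electronics: 172×202/702 = 49.4929
  South, Clothing: 172×249/702 = 61.0085
  South, Grocery: 172×251/702 = 61.4986
  West, Electronics: 223×202/702 = 64.1681
  West, Clothing: 223×249/702 = 79.0983
  West, Grocery: 223×251/702 = 79.7336
Contributions (O − E)²/E:
  (49 − 46.9031)²/46.9031 = 0.0937
  (73 − 57.8162)²/57.8162 = 3.9876
  (41 − 58.2806)²/58.2806 = 5.1238
  (25 − 41.4359)²/41.4359 = 6.5194
  (77 − 51.0769)²/51.0769 = 13.1568
  (42 − 51.4872)²/51.4872 = 1.7481
  (38 − 49.4929)²/49.4929 = 2.6688
  (59 − 61.0085)²/61.0085 = 0.0661
  (75 − 61.4986)²/61.4986 = 2.9641
  (90 − 64.1681)²/64.1681 = 10.3990
  (40 − 79.0983)²/79.0983 = 19.3263
  (93 − 79.7336)²/79.7336 = 2.2073
χ² = 0.0937 + 3.9876 + 5.1238 + 6.5194 + 13.1568 + 1.7481 + 2.6688 + 0.0661 + 2.9641 + 10.3990 + 19.3263 + 2.2073 = 68.261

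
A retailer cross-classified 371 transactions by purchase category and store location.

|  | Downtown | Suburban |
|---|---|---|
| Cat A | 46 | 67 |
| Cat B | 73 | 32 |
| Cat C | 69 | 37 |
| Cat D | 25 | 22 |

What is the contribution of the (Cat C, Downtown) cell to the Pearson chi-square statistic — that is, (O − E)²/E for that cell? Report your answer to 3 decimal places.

1.090

Row total (Cat C) = 106; column total (Downtown) = 213; N = 371.
Expected count E = 106 × 213 / 371 = 60.8571.
Contribution = (O − E)²/E = (69 − 60.8571)² / 60.8571 = 1.090.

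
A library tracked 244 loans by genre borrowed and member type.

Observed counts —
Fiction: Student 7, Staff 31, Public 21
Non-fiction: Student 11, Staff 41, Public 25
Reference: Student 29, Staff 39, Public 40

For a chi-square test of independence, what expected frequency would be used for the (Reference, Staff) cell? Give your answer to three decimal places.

49.131

Row total (Reference) = 108; column total (Staff) = 111; grand total N = 244.
Expected count = (row total × column total) / N = 108 × 111 / 244 = 49.131.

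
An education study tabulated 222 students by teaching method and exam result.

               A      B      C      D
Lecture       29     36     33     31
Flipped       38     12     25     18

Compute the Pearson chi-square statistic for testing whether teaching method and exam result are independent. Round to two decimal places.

Row totals: 129, 93. Column totals: 67, 48, 58, 49. Grand total N = 222.
Expected counts (row total × column total / N):
  Lecture, A: 129×67/222 = 38.9324
  Lecture, B: 129×48/222 = 27.8919
  Lecture, C: 129×58/222 = 33.7027
  Lecture, D: 129×49/222 = 28.4730
  Flipped, A: 93×67/222 = 28.0676
  Flipped, B: 93×48/222 = 20.1081
  Flipped, C: 93×58/222 = 24.2973
  Flipped, D: 93×49/222 = 20.5270
Contributions (O − E)²/E:
  (29 − 38.9324)²/38.9324 = 2.5339
  (36 − 27.8919)²/27.8919 = 2.3570
  (33 − 33.7027)²/33.7027 = 0.0147
  (31 − 28.4730)²/28.4730 = 0.2243
  (38 − 28.0676)²/28.0676 = 3.5148
  (12 − 20.1081)²/20.1081 = 3.2694
  (25 − 24.2973)²/24.2973 = 0.0203
  (18 − 20.5270)²/20.5270 = 0.3111
χ² = 2.5339 + 2.3570 + 0.0147 + 0.2243 + 3.5148 + 3.2694 + 0.0203 + 0.3111 = 12.25

12.25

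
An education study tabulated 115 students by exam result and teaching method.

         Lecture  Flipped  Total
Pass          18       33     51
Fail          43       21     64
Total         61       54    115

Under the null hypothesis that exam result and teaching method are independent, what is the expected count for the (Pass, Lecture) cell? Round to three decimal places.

27.052

Row total (Pass) = 51; column total (Lecture) = 61; grand total N = 115.
Expected count = (row total × column total) / N = 51 × 61 / 115 = 27.052.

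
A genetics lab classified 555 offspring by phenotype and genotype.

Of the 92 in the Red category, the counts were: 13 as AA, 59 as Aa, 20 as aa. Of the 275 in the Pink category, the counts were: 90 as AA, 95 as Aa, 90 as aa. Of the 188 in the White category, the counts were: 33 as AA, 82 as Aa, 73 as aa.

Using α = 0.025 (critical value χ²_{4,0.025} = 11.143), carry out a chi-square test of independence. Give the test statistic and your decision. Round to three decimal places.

35.088; reject H₀

Row totals: 92, 275, 188. Column totals: 136, 236, 183. Grand total N = 555.
Expected counts (row total × column total / N):
  Red, AA: 92×136/555 = 22.5441
  Red, Aa: 92×236/555 = 39.1207
  Red, aa: 92×183/555 = 30.3351
  Pink, AA: 275×136/555 = 67.3874
  Pink, Aa: 275×236/555 = 116.9369
  Pink, aa: 275×183/555 = 90.6757
  White, AA: 188×136/555 = 46.0685
  White, Aa: 188×236/555 = 79.9423
  White, aa: 188×183/555 = 61.9892
Contributions (O − E)²/E:
  (13 − 22.5441)²/22.5441 = 4.0405
  (59 − 39.1207)²/39.1207 = 10.1017
  (20 − 30.3351)²/30.3351 = 3.5211
  (90 − 67.3874)²/67.3874 = 7.5879
  (95 − 116.9369)²/116.9369 = 4.1153
  (90 − 90.6757)²/90.6757 = 0.0050
  (33 − 46.0685)²/46.0685 = 3.7072
  (82 − 79.9423)²/79.9423 = 0.0530
  (73 − 61.9892)²/61.9892 = 1.9558
χ² = 4.0405 + 10.1017 + 3.5211 + 7.5879 + 4.1153 + 0.0050 + 3.7072 + 0.0530 + 1.9558 = 35.088
df = (3−1)(3−1) = 4. Since 35.088 > 11.143, reject the null hypothesis of independence at α = 0.025.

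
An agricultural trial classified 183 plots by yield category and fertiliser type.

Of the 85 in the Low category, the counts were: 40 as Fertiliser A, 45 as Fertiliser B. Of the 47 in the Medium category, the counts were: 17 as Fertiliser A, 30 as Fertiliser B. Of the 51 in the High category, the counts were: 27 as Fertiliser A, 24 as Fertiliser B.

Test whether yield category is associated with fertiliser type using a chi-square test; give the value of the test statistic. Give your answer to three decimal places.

Row totals: 85, 47, 51. Column totals: 84, 99. Grand total N = 183.
Expected counts (row total × column total / N):
  Low, Fertiliser A: 85×84/183 = 39.0164
  Low, Fertiliser B: 85×99/183 = 45.9836
  Medium, Fertiliser A: 47×84/183 = 21.5738
  Medium, Fertiliser B: 47×99/183 = 25.4262
  High, Fertiliser A: 51×84/183 = 23.4098
  High, Fertiliser B: 51×99/183 = 27.5902
Contributions (O − E)²/E:
  (40 − 39.0164)²/39.0164 = 0.0248
  (45 − 45.9836)²/45.9836 = 0.0210
  (17 − 21.5738)²/21.5738 = 0.9697
  (30 − 25.4262)²/25.4262 = 0.8228
  (27 − 23.4098)²/23.4098 = 0.5506
  (24 − 27.5902)²/27.5902 = 0.4672
χ² = 0.0248 + 0.0210 + 0.9697 + 0.8228 + 0.5506 + 0.4672 = 2.856

2.856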